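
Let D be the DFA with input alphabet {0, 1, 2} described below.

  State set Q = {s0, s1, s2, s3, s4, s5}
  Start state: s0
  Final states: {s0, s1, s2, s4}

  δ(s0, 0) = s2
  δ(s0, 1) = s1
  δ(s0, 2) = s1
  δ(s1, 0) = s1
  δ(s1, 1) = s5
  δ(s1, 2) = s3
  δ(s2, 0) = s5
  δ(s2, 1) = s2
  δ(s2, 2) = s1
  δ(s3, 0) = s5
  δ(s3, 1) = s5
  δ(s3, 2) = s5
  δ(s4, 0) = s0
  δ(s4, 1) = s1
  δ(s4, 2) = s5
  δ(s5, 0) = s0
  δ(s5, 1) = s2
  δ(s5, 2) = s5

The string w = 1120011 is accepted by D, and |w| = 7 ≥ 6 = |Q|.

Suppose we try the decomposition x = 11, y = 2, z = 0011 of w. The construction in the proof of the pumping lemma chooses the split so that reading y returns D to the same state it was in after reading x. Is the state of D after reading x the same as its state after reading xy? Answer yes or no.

Run of D on the first 3 characters of w = 1 1 2:
  step 0: s0  (start)
  step 1: s1  (read 1: s0→s1)
  step 2: s5  (read 1: s1→s5)
  step 3: s5  (read 2: s5→s5)

After x (step 2): s5. After xy (step 3): s5.
They match, so y = 2 drives D around a cycle from s5 back to itself; pumping y any number of times keeps D in s5 before reading z, and xyⁱz ∈ L(D) for every i ≥ 0.

yes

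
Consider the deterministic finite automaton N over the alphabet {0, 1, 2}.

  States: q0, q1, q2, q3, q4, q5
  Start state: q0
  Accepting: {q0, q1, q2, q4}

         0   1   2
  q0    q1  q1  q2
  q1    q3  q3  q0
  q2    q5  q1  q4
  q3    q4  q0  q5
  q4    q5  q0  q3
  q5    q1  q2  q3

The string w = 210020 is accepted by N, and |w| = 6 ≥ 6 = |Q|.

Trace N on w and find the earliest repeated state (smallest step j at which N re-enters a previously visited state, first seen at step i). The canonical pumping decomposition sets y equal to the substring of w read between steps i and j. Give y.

02

Run of N on w = 2 1 0 0 2 0:
  step 0: q0  (start)
  step 1: q2  (read 2: q0→q2)
  step 2: q1  (read 1: q2→q1)
  step 3: q3  (read 0: q1→q3)
  step 4: q4  (read 0: q3→q4)
  step 5: q3  (read 2: q4→q3)   ← first repeat (q3 seen earlier)
  step 6: q4  (read 0: q3→q4)

So i = 3, j = 5, giving x = w[0:3] = 210, y = w[3:5] = 02, z = w[5:6] = 0.
Check: |xy| = 5 ≤ 6 and |y| = 2 ≥ 1. Reading y takes N from q3 back to q3, so every xyⁱz is accepted.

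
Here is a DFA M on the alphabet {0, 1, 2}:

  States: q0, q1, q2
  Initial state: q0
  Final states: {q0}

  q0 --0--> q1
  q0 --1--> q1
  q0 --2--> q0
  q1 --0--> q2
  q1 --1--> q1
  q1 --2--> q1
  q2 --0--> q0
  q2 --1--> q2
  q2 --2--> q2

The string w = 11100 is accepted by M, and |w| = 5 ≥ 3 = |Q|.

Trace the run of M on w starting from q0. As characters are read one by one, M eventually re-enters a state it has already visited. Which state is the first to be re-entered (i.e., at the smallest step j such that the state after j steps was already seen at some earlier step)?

Run of M on w = 1 1 1 0 0:
  step 0: q0  (start)
  step 1: q1  (read 1: q0→q1)
  step 2: q1  (read 1: q1→q1)   ← first repeat (q1 seen earlier)
  step 3: q1  (read 1: q1→q1)
  step 4: q2  (read 0: q1→q2)
  step 5: q0  (read 0: q2→q0)

The earliest repeat is at step j = 2: M is in q1, which it already visited at step i = 1.
Pumping length from the standard proof: p = 3 (the number of states). The repeated state found above gives |xy| = j ≤ 3 and |y| = j − i ≥ 1.

q1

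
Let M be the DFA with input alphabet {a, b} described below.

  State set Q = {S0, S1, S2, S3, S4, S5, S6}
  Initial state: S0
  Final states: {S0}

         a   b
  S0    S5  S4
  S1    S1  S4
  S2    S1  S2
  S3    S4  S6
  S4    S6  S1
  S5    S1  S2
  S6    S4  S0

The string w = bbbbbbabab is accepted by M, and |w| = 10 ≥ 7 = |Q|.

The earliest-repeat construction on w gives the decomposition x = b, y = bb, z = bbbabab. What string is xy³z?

bbbbbbbbbbabab

xy^3z = b·bb·bb·bb·bbbabab = bbbbbbbbbbabab.
Reading y = bb takes M from S4 back to S4, so after x·y·y·y the machine is still in S4, and z then leads to the accepting state S0. Hence bbbbbbbbbbabab ∈ L(M).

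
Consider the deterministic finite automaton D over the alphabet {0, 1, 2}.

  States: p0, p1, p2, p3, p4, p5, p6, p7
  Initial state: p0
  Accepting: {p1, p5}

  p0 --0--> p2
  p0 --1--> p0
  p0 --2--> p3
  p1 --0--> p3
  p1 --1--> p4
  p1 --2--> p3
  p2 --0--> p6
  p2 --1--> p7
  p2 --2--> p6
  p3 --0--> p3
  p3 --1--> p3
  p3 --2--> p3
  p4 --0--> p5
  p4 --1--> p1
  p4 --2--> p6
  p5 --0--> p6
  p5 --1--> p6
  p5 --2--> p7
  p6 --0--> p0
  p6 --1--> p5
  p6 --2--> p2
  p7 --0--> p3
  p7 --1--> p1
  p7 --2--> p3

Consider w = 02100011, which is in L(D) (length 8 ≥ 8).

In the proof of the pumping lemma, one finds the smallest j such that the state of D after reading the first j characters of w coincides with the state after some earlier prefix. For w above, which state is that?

p6

Run of D on w = 0 2 1 0 0 0 1 1:
  step 0: p0  (start)
  step 1: p2  (read 0: p0→p2)
  step 2: p6  (read 2: p2→p6)
  step 3: p5  (read 1: p6→p5)
  step 4: p6  (read 0: p5→p6)   ← first repeat (p6 seen earlier)
  step 5: p0  (read 0: p6→p0)
  step 6: p2  (read 0: p0→p2)
  step 7: p7  (read 1: p2→p7)
  step 8: p1  (read 1: p7→p1)

The earliest repeat is at step j = 4: D is in p6, which it already visited at step i = 2.
Since D has 8 states, any run of length ≥ 8 visits 8+1 states, so by pigeonhole some state repeats within the first 8 steps — that repeat gives the pumpable loop.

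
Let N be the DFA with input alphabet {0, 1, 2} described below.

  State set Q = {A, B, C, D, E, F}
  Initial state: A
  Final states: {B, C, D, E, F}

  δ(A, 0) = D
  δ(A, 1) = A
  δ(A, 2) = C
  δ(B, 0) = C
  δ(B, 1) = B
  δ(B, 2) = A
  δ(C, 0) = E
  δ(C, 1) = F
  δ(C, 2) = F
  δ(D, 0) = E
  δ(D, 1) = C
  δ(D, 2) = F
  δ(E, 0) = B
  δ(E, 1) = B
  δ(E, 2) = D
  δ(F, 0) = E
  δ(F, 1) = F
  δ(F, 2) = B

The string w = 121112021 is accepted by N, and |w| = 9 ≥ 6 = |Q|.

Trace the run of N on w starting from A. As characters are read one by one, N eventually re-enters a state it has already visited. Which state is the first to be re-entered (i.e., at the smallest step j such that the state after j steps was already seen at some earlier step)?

Run of N on w = 1 2 1 1 1 2 0 2 1:
  step 0: A  (start)
  step 1: A  (read 1: A→A)   ← first repeat (A seen earlier)
  step 2: C  (read 2: A→C)
  step 3: F  (read 1: C→F)
  step 4: F  (read 1: F→F)
  step 5: F  (read 1: F→F)
  step 6: B  (read 2: F→B)
  step 7: C  (read 0: B→C)
  step 8: F  (read 2: C→F)
  step 9: F  (read 1: F→F)

The earliest repeat is at step j = 1: N is in A, which it already visited at step i = 0.
Pumping length from the standard proof: p = 6 (the number of states). The repeated state found above gives |xy| = j ≤ 6 and |y| = j − i ≥ 1.

A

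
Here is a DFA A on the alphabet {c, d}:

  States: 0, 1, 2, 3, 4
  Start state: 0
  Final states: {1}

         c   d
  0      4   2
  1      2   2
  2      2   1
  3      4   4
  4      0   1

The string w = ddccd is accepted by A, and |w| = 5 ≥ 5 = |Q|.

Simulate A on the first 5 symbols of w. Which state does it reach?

Run of A on the first 5 characters of w = d d c c d:
  step 0: 0  (start)
  step 1: 2  (read d: 0→2)
  step 2: 1  (read d: 2→1)
  step 3: 2  (read c: 1→2)
  step 4: 2  (read c: 2→2)
  step 5: 1  (read d: 2→1)

After reading 5 characters, A is in state 1.

1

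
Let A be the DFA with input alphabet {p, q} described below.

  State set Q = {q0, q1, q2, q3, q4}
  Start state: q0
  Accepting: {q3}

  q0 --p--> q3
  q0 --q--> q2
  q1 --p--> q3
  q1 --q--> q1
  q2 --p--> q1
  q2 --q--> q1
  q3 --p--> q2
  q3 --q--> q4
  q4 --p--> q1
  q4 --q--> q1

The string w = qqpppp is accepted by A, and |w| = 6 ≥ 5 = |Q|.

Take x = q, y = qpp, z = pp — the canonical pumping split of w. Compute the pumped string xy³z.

qqppqppqpppp

xy^3z = q·qpp·qpp·qpp·pp = qqppqppqpppp.
Reading y = qpp takes A from q2 back to q2, so after x·y·y·y the machine is still in q2, and z then leads to the accepting state q3. Hence qqppqppqpppp ∈ L(A).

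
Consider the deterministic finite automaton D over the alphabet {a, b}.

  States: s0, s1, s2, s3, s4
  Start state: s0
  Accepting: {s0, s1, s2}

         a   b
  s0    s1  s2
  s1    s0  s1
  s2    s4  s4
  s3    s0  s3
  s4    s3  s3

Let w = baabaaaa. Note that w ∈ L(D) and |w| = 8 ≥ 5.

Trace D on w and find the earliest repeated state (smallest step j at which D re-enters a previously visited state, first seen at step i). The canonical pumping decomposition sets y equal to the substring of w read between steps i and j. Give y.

Run of D on w = b a a b a a a a:
  step 0: s0  (start)
  step 1: s2  (read b: s0→s2)
  step 2: s4  (read a: s2→s4)
  step 3: s3  (read a: s4→s3)
  step 4: s3  (read b: s3→s3)   ← first repeat (s3 seen earlier)
  step 5: s0  (read a: s3→s0)
  step 6: s1  (read a: s0→s1)
  step 7: s0  (read a: s1→s0)
  step 8: s1  (read a: s0→s1)

So i = 3, j = 4, giving x = w[0:3] = baa, y = w[3:4] = b, z = w[4:8] = aaaa.
Check: |xy| = 4 ≤ 5 and |y| = 1 ≥ 1. Reading y takes D from s3 back to s3, so every xyⁱz is accepted.

b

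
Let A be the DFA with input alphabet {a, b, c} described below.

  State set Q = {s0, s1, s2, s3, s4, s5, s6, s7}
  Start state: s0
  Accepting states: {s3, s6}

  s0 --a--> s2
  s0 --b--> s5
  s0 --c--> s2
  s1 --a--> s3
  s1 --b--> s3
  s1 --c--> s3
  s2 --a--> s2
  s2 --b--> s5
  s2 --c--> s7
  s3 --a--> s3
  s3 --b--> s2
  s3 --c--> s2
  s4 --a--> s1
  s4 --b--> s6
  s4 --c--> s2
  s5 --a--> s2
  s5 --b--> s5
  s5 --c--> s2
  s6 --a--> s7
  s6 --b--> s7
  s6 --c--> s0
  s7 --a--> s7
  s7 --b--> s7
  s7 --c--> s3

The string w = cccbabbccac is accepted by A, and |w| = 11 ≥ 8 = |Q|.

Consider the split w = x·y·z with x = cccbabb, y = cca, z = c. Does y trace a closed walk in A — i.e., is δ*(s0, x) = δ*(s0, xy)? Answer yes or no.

Run of A on the first 10 characters of w = c c c b a b b c c a:
  step 0: s0  (start)
  step 1: s2  (read c: s0→s2)
  step 2: s7  (read c: s2→s7)
  step 3: s3  (read c: s7→s3)
  step 4: s2  (read b: s3→s2)
  step 5: s2  (read a: s2→s2)
  step 6: s5  (read b: s2→s5)
  step 7: s5  (read b: s5→s5)
  step 8: s2  (read c: s5→s2)
  step 9: s7  (read c: s2→s7)
  step 10: s7  (read a: s7→s7)

After x (step 7): s5. After xy (step 10): s7.
They differ (s5 ≠ s7), so y is not a cycle from the state after x; this split is not the one the pumping-lemma construction produces, and pumping y need not keep the string in L(A).

no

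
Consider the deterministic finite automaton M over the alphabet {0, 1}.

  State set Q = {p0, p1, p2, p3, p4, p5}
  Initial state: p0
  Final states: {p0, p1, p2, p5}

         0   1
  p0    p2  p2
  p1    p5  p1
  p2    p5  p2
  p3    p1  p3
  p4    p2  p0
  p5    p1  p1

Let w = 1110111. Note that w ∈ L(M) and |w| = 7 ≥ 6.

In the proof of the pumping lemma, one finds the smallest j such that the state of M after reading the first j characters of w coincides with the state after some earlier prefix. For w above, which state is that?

Run of M on w = 1 1 1 0 1 1 1:
  step 0: p0  (start)
  step 1: p2  (read 1: p0→p2)
  step 2: p2  (read 1: p2→p2)   ← first repeat (p2 seen earlier)
  step 3: p2  (read 1: p2→p2)
  step 4: p5  (read 0: p2→p5)
  step 5: p1  (read 1: p5→p1)
  step 6: p1  (read 1: p1→p1)
  step 7: p1  (read 1: p1→p1)

The earliest repeat is at step j = 2: M is in p2, which it already visited at step i = 1.
With |Q| = 6, pigeonhole forces a state repeat no later than step 6; the substring read between the first and second visits to that state can be pumped.

p2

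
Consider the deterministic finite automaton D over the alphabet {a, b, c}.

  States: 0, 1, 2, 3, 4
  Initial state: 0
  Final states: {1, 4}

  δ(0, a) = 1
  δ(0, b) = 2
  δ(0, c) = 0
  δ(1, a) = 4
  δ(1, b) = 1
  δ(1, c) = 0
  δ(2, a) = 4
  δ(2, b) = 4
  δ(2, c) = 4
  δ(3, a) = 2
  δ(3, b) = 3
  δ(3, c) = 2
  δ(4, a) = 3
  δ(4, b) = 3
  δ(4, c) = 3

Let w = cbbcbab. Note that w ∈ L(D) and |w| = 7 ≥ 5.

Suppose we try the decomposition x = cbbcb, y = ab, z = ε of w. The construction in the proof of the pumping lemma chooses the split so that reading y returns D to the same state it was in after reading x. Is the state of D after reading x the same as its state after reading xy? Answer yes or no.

State sequence: 0 -c-> 0 -b-> 2 -b-> 4 -c-> 3 -b-> 3 -a-> 2 -b-> 4

After x (step 5): 3. After xy (step 7): 4.
They differ (3 ≠ 4), so y is not a cycle from the state after x; this split is not the one the pumping-lemma construction produces, and pumping y need not keep the string in L(D).

no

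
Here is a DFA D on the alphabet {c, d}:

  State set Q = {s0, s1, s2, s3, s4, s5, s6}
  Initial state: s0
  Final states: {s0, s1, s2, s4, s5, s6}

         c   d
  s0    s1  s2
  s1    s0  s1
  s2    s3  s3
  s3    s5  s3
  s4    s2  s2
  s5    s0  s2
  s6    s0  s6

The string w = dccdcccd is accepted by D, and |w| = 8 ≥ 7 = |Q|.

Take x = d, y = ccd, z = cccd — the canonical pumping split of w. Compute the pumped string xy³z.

dccdccdccdcccd

xy^3z = d·ccd·ccd·ccd·cccd = dccdccdccdcccd.
Reading y = ccd takes D from s2 back to s2, so after x·y·y·y the machine is still in s2, and z then leads to the accepting state s2. Hence dccdccdccdcccd ∈ L(D).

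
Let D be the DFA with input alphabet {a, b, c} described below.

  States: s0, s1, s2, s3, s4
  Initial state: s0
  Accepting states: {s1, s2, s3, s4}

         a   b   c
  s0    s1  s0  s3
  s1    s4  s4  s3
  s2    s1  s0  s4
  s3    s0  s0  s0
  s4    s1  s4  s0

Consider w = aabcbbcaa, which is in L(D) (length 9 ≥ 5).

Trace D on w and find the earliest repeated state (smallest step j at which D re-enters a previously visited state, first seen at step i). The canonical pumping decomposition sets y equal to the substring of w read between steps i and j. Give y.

State sequence: s0 -a-> s1 -a-> s4 -b-> s4 -c-> s0 -b-> s0 -b-> s0 -c-> s3 -a-> s0 -a-> s1
First repeat at step 3: s4 was already visited.

So i = 2, j = 3, giving x = w[0:2] = aa, y = w[2:3] = b, z = w[3:9] = cbbcaa.
Check: |xy| = 3 ≤ 5 and |y| = 1 ≥ 1. Reading y takes D from s4 back to s4, so every xyⁱz is accepted.
Since D has 5 states, any run of length ≥ 5 visits 5+1 states, so by pigeonhole some state repeats within the first 5 steps — that repeat gives the pumpable loop.

b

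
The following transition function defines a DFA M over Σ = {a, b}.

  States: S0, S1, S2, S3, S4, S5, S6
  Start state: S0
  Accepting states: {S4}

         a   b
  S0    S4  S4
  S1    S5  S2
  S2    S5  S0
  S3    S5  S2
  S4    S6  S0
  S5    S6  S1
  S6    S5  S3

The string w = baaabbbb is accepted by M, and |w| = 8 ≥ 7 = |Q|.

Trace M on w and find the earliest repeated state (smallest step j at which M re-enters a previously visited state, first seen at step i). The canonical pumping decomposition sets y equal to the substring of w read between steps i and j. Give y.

State sequence: S0 -b-> S4 -a-> S6 -a-> S5 -a-> S6 -b-> S3 -b-> S2 -b-> S0 -b-> S4
First repeat at step 4: S6 was already visited.

So i = 2, j = 4, giving x = w[0:2] = ba, y = w[2:4] = aa, z = w[4:8] = bbbb.
Check: |xy| = 4 ≤ 7 and |y| = 2 ≥ 1. Reading y takes M from S6 back to S6, so every xyⁱz is accepted.
Pumping length from the standard proof: p = 7 (the number of states). The repeated state found above gives |xy| = j ≤ 7 and |y| = j − i ≥ 1.

aa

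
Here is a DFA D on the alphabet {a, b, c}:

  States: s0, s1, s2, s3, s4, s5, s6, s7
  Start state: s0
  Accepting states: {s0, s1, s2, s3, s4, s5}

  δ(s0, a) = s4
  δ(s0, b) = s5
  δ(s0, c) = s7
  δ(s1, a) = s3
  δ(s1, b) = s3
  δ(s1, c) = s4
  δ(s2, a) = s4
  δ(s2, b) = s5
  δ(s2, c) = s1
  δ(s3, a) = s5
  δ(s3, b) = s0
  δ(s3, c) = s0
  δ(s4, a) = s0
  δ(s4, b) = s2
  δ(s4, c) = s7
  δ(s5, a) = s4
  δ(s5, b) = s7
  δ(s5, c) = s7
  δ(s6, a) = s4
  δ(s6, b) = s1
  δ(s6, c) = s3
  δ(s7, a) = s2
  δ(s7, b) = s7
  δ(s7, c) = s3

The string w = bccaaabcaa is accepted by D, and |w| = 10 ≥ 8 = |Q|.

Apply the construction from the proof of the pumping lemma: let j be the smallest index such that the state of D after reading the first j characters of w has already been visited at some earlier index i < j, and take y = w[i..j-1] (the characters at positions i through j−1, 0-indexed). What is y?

cca

Run of D on w = b c c a a a b c a a:
  step 0: s0  (start)
  step 1: s5  (read b: s0→s5)
  step 2: s7  (read c: s5→s7)
  step 3: s3  (read c: s7→s3)
  step 4: s5  (read a: s3→s5)   ← first repeat (s5 seen earlier)
  step 5: s4  (read a: s5→s4)
  step 6: s0  (read a: s4→s0)
  step 7: s5  (read b: s0→s5)
  step 8: s7  (read c: s5→s7)
  step 9: s2  (read a: s7→s2)
  step 10: s4  (read a: s2→s4)

So i = 1, j = 4, giving x = w[0:1] = b, y = w[1:4] = cca, z = w[4:10] = aabcaa.
Check: |xy| = 4 ≤ 8 and |y| = 3 ≥ 1. Reading y takes D from s5 back to s5, so every xyⁱz is accepted.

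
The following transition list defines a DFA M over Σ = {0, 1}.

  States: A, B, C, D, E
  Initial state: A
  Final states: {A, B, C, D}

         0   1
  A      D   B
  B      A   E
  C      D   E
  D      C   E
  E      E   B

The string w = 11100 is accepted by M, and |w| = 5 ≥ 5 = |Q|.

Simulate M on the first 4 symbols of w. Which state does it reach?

Run of M on the first 4 characters of w = 1 1 1 0:
  step 0: A  (start)
  step 1: B  (read 1: A→B)
  step 2: E  (read 1: B→E)
  step 3: B  (read 1: E→B)
  step 4: A  (read 0: B→A)

After reading 4 characters, M is in state A.
(This kind of state-tracing is the core of the pumping-lemma construction: with 5 states, pigeonhole forces a repeat within the first 5 steps.)

A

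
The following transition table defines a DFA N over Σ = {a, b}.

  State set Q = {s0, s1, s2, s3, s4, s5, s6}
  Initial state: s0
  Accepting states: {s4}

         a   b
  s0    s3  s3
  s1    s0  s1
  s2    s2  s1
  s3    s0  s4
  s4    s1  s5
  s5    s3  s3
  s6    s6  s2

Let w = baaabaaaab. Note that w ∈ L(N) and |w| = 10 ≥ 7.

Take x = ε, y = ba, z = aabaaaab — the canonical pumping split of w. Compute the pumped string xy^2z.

babaaabaaaab

xy^2z = ε·ba·ba·aabaaaab = babaaabaaaab.
Reading y = ba takes N from s0 back to s0, so after x·y·y the machine is still in s0, and z then leads to the accepting state s4. Hence babaaabaaaab ∈ L(N).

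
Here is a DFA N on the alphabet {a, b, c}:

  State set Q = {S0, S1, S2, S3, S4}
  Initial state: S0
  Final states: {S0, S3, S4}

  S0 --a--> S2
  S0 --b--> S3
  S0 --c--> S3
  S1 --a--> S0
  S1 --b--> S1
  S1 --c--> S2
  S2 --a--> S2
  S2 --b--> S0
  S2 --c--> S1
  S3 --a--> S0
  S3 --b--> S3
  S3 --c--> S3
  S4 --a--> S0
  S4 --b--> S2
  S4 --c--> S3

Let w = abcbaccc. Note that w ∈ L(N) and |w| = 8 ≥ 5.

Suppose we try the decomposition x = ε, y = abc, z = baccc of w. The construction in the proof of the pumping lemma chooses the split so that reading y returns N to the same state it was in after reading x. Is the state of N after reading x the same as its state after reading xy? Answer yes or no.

no

State sequence: S0 -a-> S2 -b-> S0 -c-> S3

After x (step 0): S0. After xy (step 3): S3.
They differ (S0 ≠ S3), so y is not a cycle from the state after x; this split is not the one the pumping-lemma construction produces, and pumping y need not keep the string in L(N).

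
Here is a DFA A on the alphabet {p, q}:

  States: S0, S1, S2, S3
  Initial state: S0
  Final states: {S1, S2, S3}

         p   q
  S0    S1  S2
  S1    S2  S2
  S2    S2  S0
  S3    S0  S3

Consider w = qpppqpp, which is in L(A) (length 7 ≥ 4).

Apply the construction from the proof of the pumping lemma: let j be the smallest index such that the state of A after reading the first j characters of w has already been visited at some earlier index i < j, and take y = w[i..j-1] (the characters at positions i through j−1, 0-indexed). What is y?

State sequence: S0 -q-> S2 -p-> S2 -p-> S2 -p-> S2 -q-> S0 -p-> S1 -p-> S2
First repeat at step 2: S2 was already visited.

So i = 1, j = 2, giving x = w[0:1] = q, y = w[1:2] = p, z = w[2:7] = ppqpp.
Check: |xy| = 2 ≤ 4 and |y| = 1 ≥ 1. Reading y takes A from S2 back to S2, so every xyⁱz is accepted.

p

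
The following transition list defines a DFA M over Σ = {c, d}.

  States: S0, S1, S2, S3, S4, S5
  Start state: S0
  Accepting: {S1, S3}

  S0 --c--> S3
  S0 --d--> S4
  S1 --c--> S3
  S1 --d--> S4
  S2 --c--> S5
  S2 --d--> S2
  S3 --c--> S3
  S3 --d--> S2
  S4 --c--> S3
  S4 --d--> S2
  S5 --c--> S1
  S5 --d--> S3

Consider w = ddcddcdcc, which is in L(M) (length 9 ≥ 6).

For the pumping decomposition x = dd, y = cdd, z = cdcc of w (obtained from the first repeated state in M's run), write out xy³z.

xy^3z = dd·cdd·cdd·cdd·cdcc = ddcddcddcddcdcc.
Reading y = cdd takes M from S2 back to S2, so after x·y·y·y the machine is still in S2, and z then leads to the accepting state S3. Hence ddcddcddcddcdcc ∈ L(M).

ddcddcddcddcdcc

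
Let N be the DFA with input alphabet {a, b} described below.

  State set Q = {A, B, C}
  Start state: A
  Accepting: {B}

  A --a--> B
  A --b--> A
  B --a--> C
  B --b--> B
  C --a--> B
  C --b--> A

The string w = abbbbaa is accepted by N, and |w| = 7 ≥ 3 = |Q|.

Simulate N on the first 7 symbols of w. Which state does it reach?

Run of N on the first 7 characters of w = a b b b b a a:
  step 0: A  (start)
  step 1: B  (read a: A→B)
  step 2: B  (read b: B→B)
  step 3: B  (read b: B→B)
  step 4: B  (read b: B→B)
  step 5: B  (read b: B→B)
  step 6: C  (read a: B→C)
  step 7: B  (read a: C→B)

After reading 7 characters, N is in state B.

B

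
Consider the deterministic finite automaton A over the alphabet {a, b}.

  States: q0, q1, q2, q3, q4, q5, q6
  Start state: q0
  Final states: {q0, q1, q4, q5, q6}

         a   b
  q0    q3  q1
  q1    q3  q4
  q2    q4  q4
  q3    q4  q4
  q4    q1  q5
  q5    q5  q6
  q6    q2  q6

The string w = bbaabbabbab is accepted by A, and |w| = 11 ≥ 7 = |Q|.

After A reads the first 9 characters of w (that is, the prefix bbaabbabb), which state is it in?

State sequence: q0 -b-> q1 -b-> q4 -a-> q1 -a-> q3 -b-> q4 -b-> q5 -a-> q5 -b-> q6 -b-> q6

After reading 9 characters, A is in state q6.
(This kind of state-tracing is the core of the pumping-lemma construction: with 7 states, pigeonhole forces a repeat within the first 7 steps.)

q6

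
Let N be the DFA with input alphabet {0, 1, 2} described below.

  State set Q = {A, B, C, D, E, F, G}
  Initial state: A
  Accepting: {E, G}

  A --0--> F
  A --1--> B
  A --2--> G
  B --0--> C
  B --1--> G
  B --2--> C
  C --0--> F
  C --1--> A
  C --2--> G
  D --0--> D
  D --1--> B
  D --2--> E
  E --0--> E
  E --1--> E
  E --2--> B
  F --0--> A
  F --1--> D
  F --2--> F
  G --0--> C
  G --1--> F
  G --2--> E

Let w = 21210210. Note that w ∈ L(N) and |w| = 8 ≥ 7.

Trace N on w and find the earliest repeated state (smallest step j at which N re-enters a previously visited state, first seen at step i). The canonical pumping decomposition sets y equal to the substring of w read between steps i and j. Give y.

State sequence: A -2-> G -1-> F -2-> F -1-> D -0-> D -2-> E -1-> E -0-> E
First repeat at step 3: F was already visited.

So i = 2, j = 3, giving x = w[0:2] = 21, y = w[2:3] = 2, z = w[3:8] = 10210.
Check: |xy| = 3 ≤ 7 and |y| = 1 ≥ 1. Reading y takes N from F back to F, so every xyⁱz is accepted.
Pumping length from the standard proof: p = 7 (the number of states). The repeated state found above gives |xy| = j ≤ 7 and |y| = j − i ≥ 1.

2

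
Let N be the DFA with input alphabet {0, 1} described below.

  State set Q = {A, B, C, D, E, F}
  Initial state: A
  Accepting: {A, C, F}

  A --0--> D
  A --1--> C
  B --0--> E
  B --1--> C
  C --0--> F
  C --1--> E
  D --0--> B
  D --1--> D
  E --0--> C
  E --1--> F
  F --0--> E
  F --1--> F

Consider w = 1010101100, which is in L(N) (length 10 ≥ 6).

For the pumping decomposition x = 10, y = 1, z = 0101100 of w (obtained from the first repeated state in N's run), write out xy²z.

10110101100

xy^2z = 10·1·1·0101100 = 10110101100.
Reading y = 1 takes N from F back to F, so after x·y·y the machine is still in F, and z then leads to the accepting state C. Hence 10110101100 ∈ L(N).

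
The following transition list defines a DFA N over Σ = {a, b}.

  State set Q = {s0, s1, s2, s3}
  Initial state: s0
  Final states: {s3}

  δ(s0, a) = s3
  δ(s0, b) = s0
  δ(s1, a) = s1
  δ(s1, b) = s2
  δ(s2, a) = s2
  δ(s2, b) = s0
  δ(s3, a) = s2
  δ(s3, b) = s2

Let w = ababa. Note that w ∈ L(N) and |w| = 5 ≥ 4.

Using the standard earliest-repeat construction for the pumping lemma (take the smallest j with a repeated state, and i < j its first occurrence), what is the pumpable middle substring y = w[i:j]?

a

Run of N on w = a b a b a:
  step 0: s0  (start)
  step 1: s3  (read a: s0→s3)
  step 2: s2  (read b: s3→s2)
  step 3: s2  (read a: s2→s2)   ← first repeat (s2 seen earlier)
  step 4: s0  (read b: s2→s0)
  step 5: s3  (read a: s0→s3)

So i = 2, j = 3, giving x = w[0:2] = ab, y = w[2:3] = a, z = w[3:5] = ba.
Check: |xy| = 3 ≤ 4 and |y| = 1 ≥ 1. Reading y takes N from s2 back to s2, so every xyⁱz is accepted.
Pumping length from the standard proof: p = 4 (the number of states). The repeated state found above gives |xy| = j ≤ 4 and |y| = j − i ≥ 1.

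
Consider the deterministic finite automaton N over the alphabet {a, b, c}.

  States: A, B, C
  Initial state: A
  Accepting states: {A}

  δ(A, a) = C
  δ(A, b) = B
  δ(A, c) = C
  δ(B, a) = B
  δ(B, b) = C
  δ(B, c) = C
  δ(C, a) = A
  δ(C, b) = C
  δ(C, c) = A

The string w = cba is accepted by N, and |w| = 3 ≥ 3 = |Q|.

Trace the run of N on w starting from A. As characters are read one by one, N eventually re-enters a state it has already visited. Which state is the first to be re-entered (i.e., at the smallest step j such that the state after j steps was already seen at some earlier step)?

C

State sequence: A -c-> C -b-> C -a-> A
First repeat at step 2: C was already visited.

The earliest repeat is at step j = 2: N is in C, which it already visited at step i = 1.
With |Q| = 3, pigeonhole forces a state repeat no later than step 3; the substring read between the first and second visits to that state can be pumped.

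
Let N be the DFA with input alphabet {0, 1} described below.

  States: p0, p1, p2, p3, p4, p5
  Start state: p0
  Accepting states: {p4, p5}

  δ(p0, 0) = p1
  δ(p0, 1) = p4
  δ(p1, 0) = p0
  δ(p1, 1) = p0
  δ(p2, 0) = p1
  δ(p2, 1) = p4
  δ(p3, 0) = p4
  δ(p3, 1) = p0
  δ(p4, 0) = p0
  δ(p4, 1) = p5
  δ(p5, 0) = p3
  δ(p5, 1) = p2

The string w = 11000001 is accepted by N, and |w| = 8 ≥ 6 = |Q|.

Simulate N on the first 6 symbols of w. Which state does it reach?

State sequence: p0 -1-> p4 -1-> p5 -0-> p3 -0-> p4 -0-> p0 -0-> p1

After reading 6 characters, N is in state p1.

p1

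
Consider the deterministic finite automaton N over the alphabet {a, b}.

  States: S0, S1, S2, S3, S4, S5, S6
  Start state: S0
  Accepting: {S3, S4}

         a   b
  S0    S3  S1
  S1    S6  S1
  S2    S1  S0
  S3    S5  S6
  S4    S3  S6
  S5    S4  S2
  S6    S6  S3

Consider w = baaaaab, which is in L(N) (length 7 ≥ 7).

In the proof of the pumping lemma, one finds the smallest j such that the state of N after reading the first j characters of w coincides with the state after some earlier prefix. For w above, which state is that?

S6

Run of N on w = b a a a a a b:
  step 0: S0  (start)
  step 1: S1  (read b: S0→S1)
  step 2: S6  (read a: S1→S6)
  step 3: S6  (read a: S6→S6)   ← first repeat (S6 seen earlier)
  step 4: S6  (read a: S6→S6)
  step 5: S6  (read a: S6→S6)
  step 6: S6  (read a: S6→S6)
  step 7: S3  (read b: S6→S3)

The earliest repeat is at step j = 3: N is in S6, which it already visited at step i = 2.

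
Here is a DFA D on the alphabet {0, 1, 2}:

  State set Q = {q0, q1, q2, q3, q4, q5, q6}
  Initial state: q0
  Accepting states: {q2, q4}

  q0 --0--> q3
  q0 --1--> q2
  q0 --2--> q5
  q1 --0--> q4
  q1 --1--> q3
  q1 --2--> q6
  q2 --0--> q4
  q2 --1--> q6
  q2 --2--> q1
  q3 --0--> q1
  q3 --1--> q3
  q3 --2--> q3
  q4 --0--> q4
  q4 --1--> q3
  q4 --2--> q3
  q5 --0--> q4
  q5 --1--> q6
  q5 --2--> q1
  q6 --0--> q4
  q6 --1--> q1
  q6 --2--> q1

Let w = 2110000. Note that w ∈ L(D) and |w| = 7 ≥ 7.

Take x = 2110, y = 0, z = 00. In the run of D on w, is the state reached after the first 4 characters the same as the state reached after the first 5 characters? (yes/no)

yes

Run of D on the first 5 characters of w = 2 1 1 0 0:
  step 0: q0  (start)
  step 1: q5  (read 2: q0→q5)
  step 2: q6  (read 1: q5→q6)
  step 3: q1  (read 1: q6→q1)
  step 4: q4  (read 0: q1→q4)
  step 5: q4  (read 0: q4→q4)

After x (step 4): q4. After xy (step 5): q4.
They match, so y = 0 drives D around a cycle from q4 back to itself; pumping y any number of times keeps D in q4 before reading z, and xyⁱz ∈ L(D) for every i ≥ 0.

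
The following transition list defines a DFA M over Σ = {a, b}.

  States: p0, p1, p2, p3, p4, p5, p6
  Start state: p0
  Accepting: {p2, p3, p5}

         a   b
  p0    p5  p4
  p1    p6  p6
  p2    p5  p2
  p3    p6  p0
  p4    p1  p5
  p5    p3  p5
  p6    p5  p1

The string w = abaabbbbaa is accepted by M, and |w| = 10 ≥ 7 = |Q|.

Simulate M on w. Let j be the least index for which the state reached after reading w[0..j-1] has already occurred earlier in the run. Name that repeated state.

Run of M on w = a b a a b b b b a a:
  step 0: p0  (start)
  step 1: p5  (read a: p0→p5)
  step 2: p5  (read b: p5→p5)   ← first repeat (p5 seen earlier)
  step 3: p3  (read a: p5→p3)
  step 4: p6  (read a: p3→p6)
  step 5: p1  (read b: p6→p1)
  step 6: p6  (read b: p1→p6)
  step 7: p1  (read b: p6→p1)
  step 8: p6  (read b: p1→p6)
  step 9: p5  (read a: p6→p5)
  step 10: p3  (read a: p5→p3)

The earliest repeat is at step j = 2: M is in p5, which it already visited at step i = 1.
Since M has 7 states, any run of length ≥ 7 visits 7+1 states, so by pigeonhole some state repeats within the first 7 steps — that repeat gives the pumpable loop.

p5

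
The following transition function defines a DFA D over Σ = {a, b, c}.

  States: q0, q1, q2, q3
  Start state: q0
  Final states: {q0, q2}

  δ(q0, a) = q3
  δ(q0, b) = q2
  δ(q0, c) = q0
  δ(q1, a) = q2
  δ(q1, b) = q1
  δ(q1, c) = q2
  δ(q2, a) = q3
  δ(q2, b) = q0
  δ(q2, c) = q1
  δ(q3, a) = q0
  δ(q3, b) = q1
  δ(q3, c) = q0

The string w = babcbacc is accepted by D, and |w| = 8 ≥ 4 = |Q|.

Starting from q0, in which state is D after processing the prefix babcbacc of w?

State sequence: q0 -b-> q2 -a-> q3 -b-> q1 -c-> q2 -b-> q0 -a-> q3 -c-> q0 -c-> q0

After reading 8 characters, D is in state q0.
(This kind of state-tracing is the core of the pumping-lemma construction: with 4 states, pigeonhole forces a repeat within the first 4 steps.)

q0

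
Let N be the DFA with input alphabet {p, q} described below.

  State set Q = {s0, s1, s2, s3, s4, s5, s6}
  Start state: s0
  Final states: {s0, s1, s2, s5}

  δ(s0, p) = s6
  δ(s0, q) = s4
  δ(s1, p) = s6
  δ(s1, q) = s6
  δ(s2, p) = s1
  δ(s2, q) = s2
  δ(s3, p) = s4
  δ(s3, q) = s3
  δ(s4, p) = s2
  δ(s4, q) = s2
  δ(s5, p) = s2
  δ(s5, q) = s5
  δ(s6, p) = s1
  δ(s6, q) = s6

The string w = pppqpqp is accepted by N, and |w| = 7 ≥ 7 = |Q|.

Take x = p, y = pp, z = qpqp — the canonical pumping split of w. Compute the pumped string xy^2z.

xy^2z = p·pp·pp·qpqp = pppppqpqp.
Reading y = pp takes N from s6 back to s6, so after x·y·y the machine is still in s6, and z then leads to the accepting state s1. Hence pppppqpqp ∈ L(N).

pppppqpqp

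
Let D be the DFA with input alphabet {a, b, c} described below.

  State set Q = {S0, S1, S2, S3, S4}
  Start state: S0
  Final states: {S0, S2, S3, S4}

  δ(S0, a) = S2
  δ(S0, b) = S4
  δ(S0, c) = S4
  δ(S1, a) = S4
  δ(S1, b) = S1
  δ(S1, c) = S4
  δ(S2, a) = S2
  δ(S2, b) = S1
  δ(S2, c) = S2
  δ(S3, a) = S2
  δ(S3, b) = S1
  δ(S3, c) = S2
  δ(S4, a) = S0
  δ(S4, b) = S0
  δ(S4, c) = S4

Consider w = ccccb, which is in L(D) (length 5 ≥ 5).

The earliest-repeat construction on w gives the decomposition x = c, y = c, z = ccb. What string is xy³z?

ccccccb

xy^3z = c·c·c·c·ccb = ccccccb.
Reading y = c takes D from S4 back to S4, so after x·y·y·y the machine is still in S4, and z then leads to the accepting state S0. Hence ccccccb ∈ L(D).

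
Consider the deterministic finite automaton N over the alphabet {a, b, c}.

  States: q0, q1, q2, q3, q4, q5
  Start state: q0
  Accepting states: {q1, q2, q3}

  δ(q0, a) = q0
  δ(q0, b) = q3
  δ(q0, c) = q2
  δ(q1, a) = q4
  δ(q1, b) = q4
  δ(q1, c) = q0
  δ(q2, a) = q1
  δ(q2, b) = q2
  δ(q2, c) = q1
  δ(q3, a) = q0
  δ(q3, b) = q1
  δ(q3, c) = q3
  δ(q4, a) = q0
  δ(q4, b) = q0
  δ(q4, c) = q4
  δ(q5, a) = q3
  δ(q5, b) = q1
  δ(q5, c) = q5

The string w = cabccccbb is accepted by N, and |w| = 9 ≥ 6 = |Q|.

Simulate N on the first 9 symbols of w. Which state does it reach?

q3

State sequence: q0 -c-> q2 -a-> q1 -b-> q4 -c-> q4 -c-> q4 -c-> q4 -c-> q4 -b-> q0 -b-> q3

After reading 9 characters, N is in state q3.
(This kind of state-tracing is the core of the pumping-lemma construction: with 6 states, pigeonhole forces a repeat within the first 6 steps.)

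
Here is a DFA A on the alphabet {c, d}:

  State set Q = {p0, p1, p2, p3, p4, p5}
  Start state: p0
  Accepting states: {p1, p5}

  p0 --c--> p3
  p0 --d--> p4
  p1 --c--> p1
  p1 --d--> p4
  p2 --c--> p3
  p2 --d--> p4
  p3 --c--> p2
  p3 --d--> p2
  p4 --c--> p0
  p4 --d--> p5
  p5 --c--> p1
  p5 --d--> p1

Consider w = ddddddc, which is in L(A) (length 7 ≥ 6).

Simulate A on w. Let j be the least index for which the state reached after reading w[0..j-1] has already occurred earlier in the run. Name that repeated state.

State sequence: p0 -d-> p4 -d-> p5 -d-> p1 -d-> p4 -d-> p5 -d-> p1 -c-> p1
First repeat at step 4: p4 was already visited.

The earliest repeat is at step j = 4: A is in p4, which it already visited at step i = 1.
The DFA has 6 states, so the proof of the pumping lemma guarantees a repeated state among the first 6+1 visited; the segment between the two visits is the pumpable y.

p4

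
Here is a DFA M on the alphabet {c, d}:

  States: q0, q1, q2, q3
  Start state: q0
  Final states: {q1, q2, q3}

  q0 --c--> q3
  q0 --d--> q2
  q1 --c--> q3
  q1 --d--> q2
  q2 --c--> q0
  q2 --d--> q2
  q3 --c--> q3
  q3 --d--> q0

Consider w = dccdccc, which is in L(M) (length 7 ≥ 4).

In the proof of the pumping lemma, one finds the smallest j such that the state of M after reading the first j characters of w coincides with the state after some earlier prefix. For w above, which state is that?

q0

State sequence: q0 -d-> q2 -c-> q0 -c-> q3 -d-> q0 -c-> q3 -c-> q3 -c-> q3
First repeat at step 2: q0 was already visited.

The earliest repeat is at step j = 2: M is in q0, which it already visited at step i = 0.
With |Q| = 4, pigeonhole forces a state repeat no later than step 4; the substring read between the first and second visits to that state can be pumped.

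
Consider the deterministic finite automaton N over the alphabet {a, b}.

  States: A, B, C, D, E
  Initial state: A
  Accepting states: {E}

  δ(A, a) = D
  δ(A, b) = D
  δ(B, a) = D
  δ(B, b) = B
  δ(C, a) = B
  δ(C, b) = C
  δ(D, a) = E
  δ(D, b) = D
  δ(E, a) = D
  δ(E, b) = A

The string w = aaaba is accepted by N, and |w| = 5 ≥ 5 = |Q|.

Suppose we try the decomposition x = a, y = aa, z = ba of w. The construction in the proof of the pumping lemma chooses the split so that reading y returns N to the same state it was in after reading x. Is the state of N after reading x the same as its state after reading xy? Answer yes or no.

yes

State sequence: A -a-> D -a-> E -a-> D

After x (step 1): D. After xy (step 3): D.
They match, so y = aa drives N around a cycle from D back to itself; pumping y any number of times keeps N in D before reading z, and xyⁱz ∈ L(N) for every i ≥ 0.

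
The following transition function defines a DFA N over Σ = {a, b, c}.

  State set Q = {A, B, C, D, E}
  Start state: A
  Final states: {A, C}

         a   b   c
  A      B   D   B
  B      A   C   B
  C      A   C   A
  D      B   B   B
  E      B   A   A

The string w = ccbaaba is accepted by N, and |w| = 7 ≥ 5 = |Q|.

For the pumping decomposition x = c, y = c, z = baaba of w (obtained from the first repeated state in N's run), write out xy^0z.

cbaaba

xy⁰z = xz = c·baaba = cbaaba.
Reading y = c takes N from B back to B, so after x the machine is still in B, and z then leads to the accepting state A. Hence cbaaba ∈ L(N).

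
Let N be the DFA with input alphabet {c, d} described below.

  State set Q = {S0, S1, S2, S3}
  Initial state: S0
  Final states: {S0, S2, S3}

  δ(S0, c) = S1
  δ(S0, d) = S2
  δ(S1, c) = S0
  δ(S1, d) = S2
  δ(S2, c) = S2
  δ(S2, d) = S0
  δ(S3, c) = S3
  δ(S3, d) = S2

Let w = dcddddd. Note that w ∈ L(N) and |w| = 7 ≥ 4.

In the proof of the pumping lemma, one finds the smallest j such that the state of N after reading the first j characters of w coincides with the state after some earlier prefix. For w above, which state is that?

State sequence: S0 -d-> S2 -c-> S2 -d-> S0 -d-> S2 -d-> S0 -d-> S2 -d-> S0
First repeat at step 2: S2 was already visited.

The earliest repeat is at step j = 2: N is in S2, which it already visited at step i = 1.

S2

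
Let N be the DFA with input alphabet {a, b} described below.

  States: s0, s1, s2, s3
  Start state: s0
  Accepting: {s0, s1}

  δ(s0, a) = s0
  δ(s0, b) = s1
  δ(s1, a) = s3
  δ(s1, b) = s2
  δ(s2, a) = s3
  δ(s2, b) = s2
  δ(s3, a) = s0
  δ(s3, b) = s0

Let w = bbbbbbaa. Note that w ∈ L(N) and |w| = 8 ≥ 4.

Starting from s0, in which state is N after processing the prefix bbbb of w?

State sequence: s0 -b-> s1 -b-> s2 -b-> s2 -b-> s2

After reading 4 characters, N is in state s2.
(This kind of state-tracing is the core of the pumping-lemma construction: with 4 states, pigeonhole forces a repeat within the first 4 steps.)

s2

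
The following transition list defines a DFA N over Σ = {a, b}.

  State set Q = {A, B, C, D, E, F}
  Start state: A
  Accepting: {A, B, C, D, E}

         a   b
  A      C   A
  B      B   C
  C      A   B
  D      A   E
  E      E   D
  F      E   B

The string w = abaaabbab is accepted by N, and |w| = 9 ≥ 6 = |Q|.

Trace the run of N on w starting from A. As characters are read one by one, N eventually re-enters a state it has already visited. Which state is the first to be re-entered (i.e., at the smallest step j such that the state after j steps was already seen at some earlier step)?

State sequence: A -a-> C -b-> B -a-> B -a-> B -a-> B -b-> C -b-> B -a-> B -b-> C
First repeat at step 3: B was already visited.

The earliest repeat is at step j = 3: N is in B, which it already visited at step i = 2.
With |Q| = 6, pigeonhole forces a state repeat no later than step 6; the substring read between the first and second visits to that state can be pumped.

B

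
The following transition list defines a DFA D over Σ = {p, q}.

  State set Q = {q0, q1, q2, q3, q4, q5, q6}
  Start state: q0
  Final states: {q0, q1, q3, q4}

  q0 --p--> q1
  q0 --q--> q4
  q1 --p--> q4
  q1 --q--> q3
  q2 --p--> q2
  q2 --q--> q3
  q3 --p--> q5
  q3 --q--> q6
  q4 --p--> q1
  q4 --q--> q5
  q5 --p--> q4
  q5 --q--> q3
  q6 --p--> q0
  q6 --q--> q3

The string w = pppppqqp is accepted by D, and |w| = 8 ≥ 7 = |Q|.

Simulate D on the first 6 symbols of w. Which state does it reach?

q3

Run of D on the first 6 characters of w = p p p p p q:
  step 0: q0  (start)
  step 1: q1  (read p: q0→q1)
  step 2: q4  (read p: q1→q4)
  step 3: q1  (read p: q4→q1)
  step 4: q4  (read p: q1→q4)
  step 5: q1  (read p: q4→q1)
  step 6: q3  (read q: q1→q3)

After reading 6 characters, D is in state q3.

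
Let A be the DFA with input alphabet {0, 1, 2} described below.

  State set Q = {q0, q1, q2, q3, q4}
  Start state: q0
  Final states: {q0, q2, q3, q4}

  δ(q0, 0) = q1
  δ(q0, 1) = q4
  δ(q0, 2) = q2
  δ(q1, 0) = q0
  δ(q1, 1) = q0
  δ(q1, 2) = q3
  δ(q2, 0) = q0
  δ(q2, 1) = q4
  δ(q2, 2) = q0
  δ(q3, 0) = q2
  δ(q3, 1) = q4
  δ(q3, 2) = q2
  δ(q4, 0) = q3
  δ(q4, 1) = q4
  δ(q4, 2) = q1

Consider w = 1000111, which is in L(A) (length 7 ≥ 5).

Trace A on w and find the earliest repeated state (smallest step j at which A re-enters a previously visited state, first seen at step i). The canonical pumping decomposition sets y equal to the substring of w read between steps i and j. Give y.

State sequence: q0 -1-> q4 -0-> q3 -0-> q2 -0-> q0 -1-> q4 -1-> q4 -1-> q4
First repeat at step 4: q0 was already visited.

So i = 0, j = 4, giving x = w[0:0] = ε, y = w[0:4] = 1000, z = w[4:7] = 111.
Check: |xy| = 4 ≤ 5 and |y| = 4 ≥ 1. Reading y takes A from q0 back to q0, so every xyⁱz is accepted.
With |Q| = 5, pigeonhole forces a state repeat no later than step 5; the substring read between the first and second visits to that state can be pumped.

1000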